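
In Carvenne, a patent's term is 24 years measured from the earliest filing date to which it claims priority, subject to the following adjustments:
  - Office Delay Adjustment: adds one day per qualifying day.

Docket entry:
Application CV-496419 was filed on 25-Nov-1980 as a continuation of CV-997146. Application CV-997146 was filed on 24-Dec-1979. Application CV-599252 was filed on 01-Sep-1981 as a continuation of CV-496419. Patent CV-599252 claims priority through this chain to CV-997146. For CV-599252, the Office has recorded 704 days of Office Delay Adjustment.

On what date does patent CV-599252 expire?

Earliest priority filing: 24 December 1979.
Base term: 24 December 1979 + 24 years → 24 December 2003.
Office Delay Adjustment: +704 days → 27 November 2005.

November 27, 2005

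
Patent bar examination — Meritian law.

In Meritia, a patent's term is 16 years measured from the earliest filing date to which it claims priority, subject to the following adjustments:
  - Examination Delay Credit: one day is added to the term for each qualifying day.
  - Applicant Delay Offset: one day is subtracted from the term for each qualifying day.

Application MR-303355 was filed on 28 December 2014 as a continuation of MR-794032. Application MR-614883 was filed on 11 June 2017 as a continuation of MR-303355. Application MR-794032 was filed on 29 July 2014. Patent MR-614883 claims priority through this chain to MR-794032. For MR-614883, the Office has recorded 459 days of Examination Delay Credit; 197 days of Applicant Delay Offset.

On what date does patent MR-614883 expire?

Earliest priority filing: 29 July 2014.
Base term: 29 July 2014 + 16 years → 29 July 2030.
Examination Delay Credit: +459 days → 31 October 2031.
Applicant Delay Offset: −197 days → 17 April 2031.

April 17, 2031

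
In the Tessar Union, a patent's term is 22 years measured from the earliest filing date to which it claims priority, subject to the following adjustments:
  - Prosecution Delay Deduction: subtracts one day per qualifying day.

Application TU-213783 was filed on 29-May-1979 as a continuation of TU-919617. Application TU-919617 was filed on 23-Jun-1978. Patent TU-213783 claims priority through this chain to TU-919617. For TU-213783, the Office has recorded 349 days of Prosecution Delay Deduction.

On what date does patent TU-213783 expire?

1999-07-10

Earliest priority filing: 23 June 1978.
Base term: 23 June 1978 + 22 years → 23 June 2000.
Prosecution Delay Deduction: −349 days → 10 July 1999.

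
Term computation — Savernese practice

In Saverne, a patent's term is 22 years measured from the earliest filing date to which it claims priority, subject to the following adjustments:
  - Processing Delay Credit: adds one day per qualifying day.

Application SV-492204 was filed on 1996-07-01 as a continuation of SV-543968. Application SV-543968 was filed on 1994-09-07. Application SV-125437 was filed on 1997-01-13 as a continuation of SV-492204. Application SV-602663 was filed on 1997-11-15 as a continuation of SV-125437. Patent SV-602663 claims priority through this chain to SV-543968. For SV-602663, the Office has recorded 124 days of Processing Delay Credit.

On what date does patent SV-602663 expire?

Earliest priority filing: 7 September 1994.
Base term: 7 September 1994 + 22 years → 7 September 2016.
Processing Delay Credit: +124 days → 9 January 2017.

January 9, 2017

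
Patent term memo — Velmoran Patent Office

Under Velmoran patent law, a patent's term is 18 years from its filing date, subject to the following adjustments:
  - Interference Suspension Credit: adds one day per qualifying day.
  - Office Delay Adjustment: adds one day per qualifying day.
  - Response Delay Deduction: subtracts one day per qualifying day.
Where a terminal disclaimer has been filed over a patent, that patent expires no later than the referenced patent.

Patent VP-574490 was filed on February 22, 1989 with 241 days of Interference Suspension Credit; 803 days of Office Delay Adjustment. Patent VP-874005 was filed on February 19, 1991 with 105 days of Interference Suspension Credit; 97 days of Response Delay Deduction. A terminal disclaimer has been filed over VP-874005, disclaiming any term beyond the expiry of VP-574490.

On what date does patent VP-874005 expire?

Natural term of VP-874005:
  Base: filing + 18 years → 19 February 2009.
  Interference Suspension Credit: +105 days → 4 June 2009.
  Response Delay Deduction: −97 days → 27 February 2009.
Expiry of referenced patent VP-574490:
  Base: filing + 18 years → 22 February 2007.
  Interference Suspension Credit: +241 days → 21 October 2007.
  Office Delay Adjustment: +803 days → 1 January 2010.
Terminal disclaimer: VP-874005 expires on the earlier of 27 February 2009 and 1 January 2010.

February 27, 2009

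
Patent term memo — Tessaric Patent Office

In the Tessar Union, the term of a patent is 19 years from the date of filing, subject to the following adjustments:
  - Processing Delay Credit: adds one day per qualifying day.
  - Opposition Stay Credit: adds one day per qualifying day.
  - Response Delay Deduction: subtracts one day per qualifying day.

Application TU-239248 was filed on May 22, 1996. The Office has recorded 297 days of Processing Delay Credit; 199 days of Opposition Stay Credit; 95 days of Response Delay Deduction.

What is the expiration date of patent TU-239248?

June 26, 2016

Base term: filing date + 19 years → 22 May 2015.
Processing Delay Credit: +297 days → 14 March 2016.
Opposition Stay Credit: +199 days → 29 September 2016.
Response Delay Deduction: −95 days → 26 June 2016.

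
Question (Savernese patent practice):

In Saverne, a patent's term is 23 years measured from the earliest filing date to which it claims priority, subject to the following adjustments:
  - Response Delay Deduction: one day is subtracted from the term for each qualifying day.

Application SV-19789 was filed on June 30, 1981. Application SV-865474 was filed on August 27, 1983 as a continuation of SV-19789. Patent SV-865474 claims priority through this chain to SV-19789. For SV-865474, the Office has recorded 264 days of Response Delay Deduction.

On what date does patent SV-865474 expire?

October 10, 2003

Earliest priority filing: 30 June 1981.
Base term: 30 June 1981 + 23 years → 30 June 2004.
Response Delay Deduction: −264 days → 10 October 2003.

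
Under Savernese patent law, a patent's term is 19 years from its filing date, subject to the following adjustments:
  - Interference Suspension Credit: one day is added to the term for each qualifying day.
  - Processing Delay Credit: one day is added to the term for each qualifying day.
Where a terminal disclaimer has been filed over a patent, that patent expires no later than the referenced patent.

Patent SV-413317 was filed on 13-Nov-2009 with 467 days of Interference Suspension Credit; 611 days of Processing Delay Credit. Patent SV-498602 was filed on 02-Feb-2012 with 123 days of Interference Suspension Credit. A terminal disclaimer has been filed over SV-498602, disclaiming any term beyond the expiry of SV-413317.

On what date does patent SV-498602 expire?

Natural term of SV-498602:
  Base: filing + 19 years → 2 February 2031.
  Interference Suspension Credit: +123 days → 5 June 2031.
Expiry of referenced patent SV-413317:
  Base: filing + 19 years → 13 November 2028.
  Interference Suspension Credit: +467 days → 23 February 2030.
  Processing Delay Credit: +611 days → 27 October 2031.
Terminal disclaimer: SV-498602 expires on the earlier of 5 June 2031 and 27 October 2031.

2031-06-05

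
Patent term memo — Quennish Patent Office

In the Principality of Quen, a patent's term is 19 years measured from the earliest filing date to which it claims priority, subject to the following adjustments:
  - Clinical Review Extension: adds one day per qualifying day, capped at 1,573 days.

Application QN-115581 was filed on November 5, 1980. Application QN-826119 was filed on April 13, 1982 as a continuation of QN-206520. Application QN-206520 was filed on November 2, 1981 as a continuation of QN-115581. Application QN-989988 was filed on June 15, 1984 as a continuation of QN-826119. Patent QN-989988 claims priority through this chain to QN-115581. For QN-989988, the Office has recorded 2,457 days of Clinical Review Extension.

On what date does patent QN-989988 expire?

Earliest priority filing: 5 November 1980.
Base term: 5 November 1980 + 19 years → 5 November 1999.
Clinical Review Extension: 2457 days claimed exceeds the 1573-day cap, so +1573 days → 25 February 2004.

2004-02-25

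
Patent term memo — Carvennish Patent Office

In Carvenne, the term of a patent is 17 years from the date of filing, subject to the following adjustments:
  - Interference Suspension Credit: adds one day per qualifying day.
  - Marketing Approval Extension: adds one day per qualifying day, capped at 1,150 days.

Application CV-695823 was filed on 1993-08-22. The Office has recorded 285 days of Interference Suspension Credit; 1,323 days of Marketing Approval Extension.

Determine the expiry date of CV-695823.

2014-07-27

Base term: filing date + 17 years → 22 August 2010.
Interference Suspension Credit: +285 days → 3 June 2011.
Marketing Approval Extension: 1323 days claimed exceeds the 1150-day cap, so +1150 days → 27 July 2014.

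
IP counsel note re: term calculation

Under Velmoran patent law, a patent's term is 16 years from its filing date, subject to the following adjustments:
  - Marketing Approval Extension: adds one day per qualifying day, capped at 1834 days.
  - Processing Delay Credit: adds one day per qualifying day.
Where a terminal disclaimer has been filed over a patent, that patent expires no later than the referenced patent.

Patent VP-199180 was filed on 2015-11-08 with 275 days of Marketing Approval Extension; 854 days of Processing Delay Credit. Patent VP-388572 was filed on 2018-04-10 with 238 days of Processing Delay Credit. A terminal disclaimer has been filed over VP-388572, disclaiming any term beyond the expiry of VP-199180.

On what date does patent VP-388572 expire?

Natural term of VP-388572:
  Base: filing + 16 years → 10 April 2034.
  Processing Delay Credit: +238 days → 4 December 2034.
Expiry of referenced patent VP-199180:
  Base: filing + 16 years → 8 November 2031.
  Marketing Approval Extension: 275 days (within the 1834-day cap) → +275 days → 9 August 2032.
  Processing Delay Credit: +854 days → 11 December 2034.
Terminal disclaimer: VP-388572 expires on the earlier of 4 December 2034 and 11 December 2034.

2034-12-04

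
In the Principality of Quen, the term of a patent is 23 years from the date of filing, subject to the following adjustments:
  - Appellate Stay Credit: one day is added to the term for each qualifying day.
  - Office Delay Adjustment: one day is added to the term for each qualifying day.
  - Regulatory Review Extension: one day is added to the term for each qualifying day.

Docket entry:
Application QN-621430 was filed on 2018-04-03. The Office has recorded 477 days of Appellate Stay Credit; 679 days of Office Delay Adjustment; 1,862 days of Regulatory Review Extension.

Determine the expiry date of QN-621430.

Base term: filing date + 23 years → 3 April 2041.
Appellate Stay Credit: +477 days → 24 July 2042.
Office Delay Adjustment: +679 days → 2 June 2044.
Regulatory Review Extension: +1862 days → 8 July 2049.

2049-07-08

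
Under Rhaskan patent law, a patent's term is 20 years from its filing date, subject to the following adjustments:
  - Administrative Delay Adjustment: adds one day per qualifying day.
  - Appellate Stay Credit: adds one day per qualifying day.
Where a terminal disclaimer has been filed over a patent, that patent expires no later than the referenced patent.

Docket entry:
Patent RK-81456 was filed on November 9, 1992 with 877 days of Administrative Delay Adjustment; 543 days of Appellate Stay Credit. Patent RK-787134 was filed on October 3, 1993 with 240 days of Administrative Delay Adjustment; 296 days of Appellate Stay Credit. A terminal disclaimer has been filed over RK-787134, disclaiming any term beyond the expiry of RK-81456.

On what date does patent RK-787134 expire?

Natural term of RK-787134:
  Base: filing + 20 years → 3 October 2013.
  Administrative Delay Adjustment: +240 days → 31 May 2014.
  Appellate Stay Credit: +296 days → 23 March 2015.
Expiry of referenced patent RK-81456:
  Base: filing + 20 years → 9 November 2012.
  Administrative Delay Adjustment: +877 days → 5 April 2015.
  Appellate Stay Credit: +543 days → 29 September 2016.
Terminal disclaimer: RK-787134 expires on the earlier of 23 March 2015 and 29 September 2016.

March 23, 2015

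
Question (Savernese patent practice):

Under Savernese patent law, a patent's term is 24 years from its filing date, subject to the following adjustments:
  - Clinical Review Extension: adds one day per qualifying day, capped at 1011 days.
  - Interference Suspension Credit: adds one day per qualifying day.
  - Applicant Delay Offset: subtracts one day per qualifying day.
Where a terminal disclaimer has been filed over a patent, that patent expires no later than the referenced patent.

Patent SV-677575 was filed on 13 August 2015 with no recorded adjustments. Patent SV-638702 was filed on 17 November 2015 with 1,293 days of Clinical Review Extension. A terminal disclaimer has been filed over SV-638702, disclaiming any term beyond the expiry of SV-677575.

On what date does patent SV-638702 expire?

2039-08-13

Natural term of SV-638702:
  Base: filing + 24 years → 17 November 2039.
  Clinical Review Extension: 1293 days claimed exceeds the 1011-day cap, so +1011 days → 24 August 2042.
Expiry of referenced patent SV-677575:
  Base: filing + 24 years → 13 August 2039.
Terminal disclaimer: SV-638702 expires on the earlier of 24 August 2042 and 13 August 2039.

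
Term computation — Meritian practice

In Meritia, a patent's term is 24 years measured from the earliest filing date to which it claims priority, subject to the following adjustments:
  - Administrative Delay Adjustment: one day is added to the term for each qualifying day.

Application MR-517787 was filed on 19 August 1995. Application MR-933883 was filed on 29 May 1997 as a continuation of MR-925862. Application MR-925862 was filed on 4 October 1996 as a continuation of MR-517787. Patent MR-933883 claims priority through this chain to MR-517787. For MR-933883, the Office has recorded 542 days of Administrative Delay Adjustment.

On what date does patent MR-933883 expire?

Earliest priority filing: 19 August 1995.
Base term: 19 August 1995 + 24 years → 19 August 2019.
Administrative Delay Adjustment: +542 days → 11 February 2021.

2021-02-11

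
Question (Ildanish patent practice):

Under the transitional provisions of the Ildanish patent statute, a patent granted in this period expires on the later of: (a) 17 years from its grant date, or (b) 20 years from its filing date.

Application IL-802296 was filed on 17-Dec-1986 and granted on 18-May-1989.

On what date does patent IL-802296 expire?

December 17, 2006

(a) grant + 17 years → 18 May 2006.
(b) filing + 20 years → 17 December 2006.
Later of the two: 17 December 2006.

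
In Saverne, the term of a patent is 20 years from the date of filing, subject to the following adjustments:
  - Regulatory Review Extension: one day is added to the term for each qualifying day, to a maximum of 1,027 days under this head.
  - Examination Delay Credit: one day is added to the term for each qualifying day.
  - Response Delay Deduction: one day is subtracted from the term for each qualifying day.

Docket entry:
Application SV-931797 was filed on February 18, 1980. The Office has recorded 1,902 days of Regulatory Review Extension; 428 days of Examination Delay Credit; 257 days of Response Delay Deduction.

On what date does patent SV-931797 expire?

May 31, 2003

Base term: filing date + 20 years → 18 February 2000.
Regulatory Review Extension: 1902 days claimed exceeds the 1027-day cap, so +1027 days → 11 December 2002.
Examination Delay Credit: +428 days → 12 February 2004.
Response Delay Deduction: −257 days → 31 May 2003.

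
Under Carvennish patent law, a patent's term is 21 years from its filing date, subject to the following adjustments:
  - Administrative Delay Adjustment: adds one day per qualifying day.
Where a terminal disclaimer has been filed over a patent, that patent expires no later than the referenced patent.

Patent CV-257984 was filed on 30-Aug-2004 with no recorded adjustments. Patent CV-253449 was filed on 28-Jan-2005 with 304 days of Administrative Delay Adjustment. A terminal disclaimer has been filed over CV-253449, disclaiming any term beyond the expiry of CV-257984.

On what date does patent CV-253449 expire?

August 30, 2025

Natural term of CV-253449:
  Base: filing + 21 years → 28 January 2026.
  Administrative Delay Adjustment: +304 days → 28 November 2026.
Expiry of referenced patent CV-257984:
  Base: filing + 21 years → 30 August 2025.
Terminal disclaimer: CV-253449 expires on the earlier of 28 November 2026 and 30 August 2025.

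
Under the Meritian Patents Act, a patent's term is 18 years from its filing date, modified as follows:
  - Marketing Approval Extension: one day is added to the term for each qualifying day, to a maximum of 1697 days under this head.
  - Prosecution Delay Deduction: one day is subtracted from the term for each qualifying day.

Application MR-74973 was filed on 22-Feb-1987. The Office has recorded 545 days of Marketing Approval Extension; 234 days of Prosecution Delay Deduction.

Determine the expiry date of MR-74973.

Base term: filing date + 18 years → 22 February 2005.
Marketing Approval Extension: 545 days (within the 1697-day cap) → +545 days → 21 August 2006.
Prosecution Delay Deduction: −234 days → 30 December 2005.

December 30, 2005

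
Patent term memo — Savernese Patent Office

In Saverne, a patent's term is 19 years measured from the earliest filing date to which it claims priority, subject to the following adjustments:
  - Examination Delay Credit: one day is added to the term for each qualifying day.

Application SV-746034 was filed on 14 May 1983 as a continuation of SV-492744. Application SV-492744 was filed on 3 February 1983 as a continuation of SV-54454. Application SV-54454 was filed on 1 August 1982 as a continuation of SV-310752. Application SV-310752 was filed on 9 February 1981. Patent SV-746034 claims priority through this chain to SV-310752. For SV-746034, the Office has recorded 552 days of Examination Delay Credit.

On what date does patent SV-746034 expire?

Earliest priority filing: 9 February 1981.
Base term: 9 February 1981 + 19 years → 9 February 2000.
Examination Delay Credit: +552 days → 14 August 2001.

2001-08-14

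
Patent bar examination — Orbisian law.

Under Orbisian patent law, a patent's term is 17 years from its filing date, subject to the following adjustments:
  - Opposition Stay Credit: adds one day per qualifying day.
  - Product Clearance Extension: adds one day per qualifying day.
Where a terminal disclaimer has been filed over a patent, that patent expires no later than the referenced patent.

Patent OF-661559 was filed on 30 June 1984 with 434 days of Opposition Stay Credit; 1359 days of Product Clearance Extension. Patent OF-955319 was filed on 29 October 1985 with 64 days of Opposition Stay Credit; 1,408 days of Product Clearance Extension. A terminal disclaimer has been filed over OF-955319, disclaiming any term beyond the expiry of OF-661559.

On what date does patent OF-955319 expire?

Natural term of OF-955319:
  Base: filing + 17 years → 29 October 2002.
  Opposition Stay Credit: +64 days → 1 January 2003.
  Product Clearance Extension: +1408 days → 9 November 2006.
Expiry of referenced patent OF-661559:
  Base: filing + 17 years → 30 June 2001.
  Opposition Stay Credit: +434 days → 7 September 2002.
  Product Clearance Extension: +1359 days → 28 May 2006.
Terminal disclaimer: OF-955319 expires on the earlier of 9 November 2006 and 28 May 2006.

May 28, 2006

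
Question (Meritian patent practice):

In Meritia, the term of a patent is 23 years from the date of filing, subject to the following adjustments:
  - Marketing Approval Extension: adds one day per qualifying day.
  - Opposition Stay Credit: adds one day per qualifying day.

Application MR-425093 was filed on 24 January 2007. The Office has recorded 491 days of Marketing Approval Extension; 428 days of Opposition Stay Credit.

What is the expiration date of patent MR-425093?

July 31, 2032

Base term: filing date + 23 years → 24 January 2030.
Marketing Approval Extension: +491 days → 30 May 2031.
Opposition Stay Credit: +428 days → 31 July 2032.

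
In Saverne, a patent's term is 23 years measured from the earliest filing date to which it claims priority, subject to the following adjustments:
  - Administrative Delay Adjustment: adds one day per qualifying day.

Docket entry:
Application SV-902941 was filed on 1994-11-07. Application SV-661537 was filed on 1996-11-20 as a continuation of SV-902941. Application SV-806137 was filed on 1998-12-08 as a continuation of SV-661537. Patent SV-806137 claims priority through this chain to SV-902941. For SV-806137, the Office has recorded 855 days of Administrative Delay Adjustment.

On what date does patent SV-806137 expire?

March 11, 2020

Earliest priority filing: 7 November 1994.
Base term: 7 November 1994 + 23 years → 7 November 2017.
Administrative Delay Adjustment: +855 days → 11 March 2020.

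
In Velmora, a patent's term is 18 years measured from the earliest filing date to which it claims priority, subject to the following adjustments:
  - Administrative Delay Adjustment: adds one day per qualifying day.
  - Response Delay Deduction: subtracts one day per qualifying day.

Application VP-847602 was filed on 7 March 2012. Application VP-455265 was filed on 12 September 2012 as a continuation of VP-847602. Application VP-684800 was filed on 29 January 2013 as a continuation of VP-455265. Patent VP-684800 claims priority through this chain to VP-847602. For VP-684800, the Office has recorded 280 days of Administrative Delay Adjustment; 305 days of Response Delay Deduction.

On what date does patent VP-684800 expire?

Earliest priority filing: 7 March 2012.
Base term: 7 March 2012 + 18 years → 7 March 2030.
Administrative Delay Adjustment: +280 days → 12 December 2030.
Response Delay Deduction: −305 days → 10 February 2030.

February 10, 2030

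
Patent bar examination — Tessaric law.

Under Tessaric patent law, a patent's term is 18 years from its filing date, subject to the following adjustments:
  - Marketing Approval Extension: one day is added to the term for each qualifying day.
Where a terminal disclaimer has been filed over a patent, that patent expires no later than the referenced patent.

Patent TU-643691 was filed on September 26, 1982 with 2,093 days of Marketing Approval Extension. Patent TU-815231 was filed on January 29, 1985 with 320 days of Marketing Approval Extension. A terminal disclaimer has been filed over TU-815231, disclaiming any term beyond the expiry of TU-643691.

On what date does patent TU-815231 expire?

2003-12-15

Natural term of TU-815231:
  Base: filing + 18 years → 29 January 2003.
  Marketing Approval Extension: +320 days → 15 December 2003.
Expiry of referenced patent TU-643691:
  Base: filing + 18 years → 26 September 2000.
  Marketing Approval Extension: +2093 days → 20 June 2006.
Terminal disclaimer: TU-815231 expires on the earlier of 15 December 2003 and 20 June 2006.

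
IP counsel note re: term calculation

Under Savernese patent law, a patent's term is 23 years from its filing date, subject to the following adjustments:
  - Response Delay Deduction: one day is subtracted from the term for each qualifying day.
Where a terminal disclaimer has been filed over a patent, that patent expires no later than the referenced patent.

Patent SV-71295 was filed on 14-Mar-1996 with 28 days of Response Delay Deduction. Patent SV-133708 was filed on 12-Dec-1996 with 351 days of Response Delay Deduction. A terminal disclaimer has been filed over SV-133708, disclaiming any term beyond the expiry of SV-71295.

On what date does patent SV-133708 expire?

Natural term of SV-133708:
  Base: filing + 23 years → 12 December 2019.
  Response Delay Deduction: −351 days → 26 December 2018.
Expiry of referenced patent SV-71295:
  Base: filing + 23 years → 14 March 2019.
  Response Delay Deduction: −28 days → 14 February 2019.
Terminal disclaimer: SV-133708 expires on the earlier of 26 December 2018 and 14 February 2019.

2018-12-26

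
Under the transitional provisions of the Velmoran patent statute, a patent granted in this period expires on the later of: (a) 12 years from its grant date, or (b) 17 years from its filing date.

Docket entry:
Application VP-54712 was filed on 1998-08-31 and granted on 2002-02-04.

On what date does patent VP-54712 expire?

(a) grant + 12 years → 4 February 2014.
(b) filing + 17 years → 31 August 2015.
Later of the two: 31 August 2015.

August 31, 2015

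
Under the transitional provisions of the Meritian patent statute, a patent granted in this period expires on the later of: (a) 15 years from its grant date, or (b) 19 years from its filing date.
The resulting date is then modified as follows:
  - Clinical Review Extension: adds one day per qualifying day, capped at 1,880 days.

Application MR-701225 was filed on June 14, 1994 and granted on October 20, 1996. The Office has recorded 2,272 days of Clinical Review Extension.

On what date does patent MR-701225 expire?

(a) grant + 15 years → 20 October 2011.
(b) filing + 19 years → 14 June 2013.
Later of the two: 14 June 2013.
Clinical Review Extension: 2272 days claimed exceeds the 1880-day cap, so +1880 days → 7 August 2018.

August 7, 2018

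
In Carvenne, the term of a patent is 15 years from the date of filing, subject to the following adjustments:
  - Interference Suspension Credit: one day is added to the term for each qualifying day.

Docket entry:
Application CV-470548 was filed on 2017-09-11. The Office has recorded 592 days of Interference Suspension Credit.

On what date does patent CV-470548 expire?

2034-04-26

Base term: filing date + 15 years → 11 September 2032.
Interference Suspension Credit: +592 days → 26 April 2034.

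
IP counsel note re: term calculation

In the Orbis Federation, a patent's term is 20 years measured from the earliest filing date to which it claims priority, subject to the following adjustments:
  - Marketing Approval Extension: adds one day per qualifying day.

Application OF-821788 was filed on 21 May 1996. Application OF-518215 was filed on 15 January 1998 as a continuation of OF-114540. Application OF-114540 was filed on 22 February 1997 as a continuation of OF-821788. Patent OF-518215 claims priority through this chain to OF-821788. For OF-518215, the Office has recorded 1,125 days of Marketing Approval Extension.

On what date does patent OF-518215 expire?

Earliest priority filing: 21 May 1996.
Base term: 21 May 1996 + 20 years → 21 May 2016.
Marketing Approval Extension: +1125 days → 20 June 2019.

June 20, 2019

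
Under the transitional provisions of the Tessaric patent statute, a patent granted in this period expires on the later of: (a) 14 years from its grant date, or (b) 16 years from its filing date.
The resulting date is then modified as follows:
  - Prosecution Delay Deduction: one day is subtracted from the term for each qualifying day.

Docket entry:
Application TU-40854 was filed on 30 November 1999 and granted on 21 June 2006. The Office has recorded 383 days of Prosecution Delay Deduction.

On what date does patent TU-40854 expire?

2019-06-04

(a) grant + 14 years → 21 June 2020.
(b) filing + 16 years → 30 November 2015.
Later of the two: 21 June 2020.
Prosecution Delay Deduction: −383 days → 4 June 2019.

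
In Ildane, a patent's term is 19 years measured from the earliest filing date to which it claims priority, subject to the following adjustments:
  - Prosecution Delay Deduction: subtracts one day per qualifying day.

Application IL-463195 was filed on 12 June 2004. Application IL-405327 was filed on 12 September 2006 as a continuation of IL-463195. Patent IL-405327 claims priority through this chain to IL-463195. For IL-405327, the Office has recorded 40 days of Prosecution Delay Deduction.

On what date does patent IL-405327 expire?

May 3, 2023

Earliest priority filing: 12 June 2004.
Base term: 12 June 2004 + 19 years → 12 June 2023.
Prosecution Delay Deduction: −40 days → 3 May 2023.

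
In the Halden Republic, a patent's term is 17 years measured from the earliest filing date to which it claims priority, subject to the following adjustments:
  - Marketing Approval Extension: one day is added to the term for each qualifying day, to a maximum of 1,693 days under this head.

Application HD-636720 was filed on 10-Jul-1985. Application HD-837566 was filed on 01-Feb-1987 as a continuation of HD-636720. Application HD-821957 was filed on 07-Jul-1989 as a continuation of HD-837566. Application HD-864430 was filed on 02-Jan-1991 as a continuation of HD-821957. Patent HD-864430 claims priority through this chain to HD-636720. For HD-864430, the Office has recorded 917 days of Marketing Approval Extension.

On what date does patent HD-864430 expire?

2005-01-12

Earliest priority filing: 10 July 1985.
Base term: 10 July 1985 + 17 years → 10 July 2002.
Marketing Approval Extension: 917 days (within the 1693-day cap) → +917 days → 12 January 2005.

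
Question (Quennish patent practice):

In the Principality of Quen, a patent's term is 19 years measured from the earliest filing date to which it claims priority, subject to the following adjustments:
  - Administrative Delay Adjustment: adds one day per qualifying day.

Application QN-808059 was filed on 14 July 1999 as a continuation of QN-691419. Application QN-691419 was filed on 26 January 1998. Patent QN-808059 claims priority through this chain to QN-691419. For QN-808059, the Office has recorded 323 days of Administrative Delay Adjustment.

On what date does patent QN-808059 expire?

Earliest priority filing: 26 January 1998.
Base term: 26 January 1998 + 19 years → 26 January 2017.
Administrative Delay Adjustment: +323 days → 15 December 2017.

December 15, 2017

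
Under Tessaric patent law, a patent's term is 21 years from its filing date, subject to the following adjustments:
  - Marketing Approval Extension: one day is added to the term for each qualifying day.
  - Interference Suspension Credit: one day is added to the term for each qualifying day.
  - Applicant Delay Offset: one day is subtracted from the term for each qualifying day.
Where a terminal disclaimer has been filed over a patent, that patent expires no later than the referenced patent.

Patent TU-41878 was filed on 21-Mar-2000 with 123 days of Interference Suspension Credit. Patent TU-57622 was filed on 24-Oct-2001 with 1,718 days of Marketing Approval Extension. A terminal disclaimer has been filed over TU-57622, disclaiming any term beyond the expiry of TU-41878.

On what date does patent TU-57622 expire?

2021-07-22

Natural term of TU-57622:
  Base: filing + 21 years → 24 October 2022.
  Marketing Approval Extension: +1718 days → 8 July 2027.
Expiry of referenced patent TU-41878:
  Base: filing + 21 years → 21 March 2021.
  Interference Suspension Credit: +123 days → 22 July 2021.
Terminal disclaimer: TU-57622 expires on the earlier of 8 July 2027 and 22 July 2021.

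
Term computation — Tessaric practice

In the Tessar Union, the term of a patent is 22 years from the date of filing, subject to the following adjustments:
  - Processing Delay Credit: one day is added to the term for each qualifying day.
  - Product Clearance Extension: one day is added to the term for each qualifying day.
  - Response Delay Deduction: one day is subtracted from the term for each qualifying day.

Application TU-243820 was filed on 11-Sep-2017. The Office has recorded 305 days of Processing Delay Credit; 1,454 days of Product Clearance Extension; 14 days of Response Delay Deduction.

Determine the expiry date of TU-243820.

2044-06-21

Base term: filing date + 22 years → 11 September 2039.
Processing Delay Credit: +305 days → 12 July 2040.
Product Clearance Extension: +1454 days → 5 July 2044.
Response Delay Deduction: −14 days → 21 June 2044.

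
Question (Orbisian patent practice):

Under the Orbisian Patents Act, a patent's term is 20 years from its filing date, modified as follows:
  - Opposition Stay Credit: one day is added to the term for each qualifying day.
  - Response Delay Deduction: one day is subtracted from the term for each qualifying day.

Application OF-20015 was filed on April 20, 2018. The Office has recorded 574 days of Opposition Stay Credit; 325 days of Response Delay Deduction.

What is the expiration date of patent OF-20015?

December 25, 2038

Base term: filing date + 20 years → 20 April 2038.
Opposition Stay Credit: +574 days → 15 November 2039.
Response Delay Deduction: −325 days → 25 December 2038.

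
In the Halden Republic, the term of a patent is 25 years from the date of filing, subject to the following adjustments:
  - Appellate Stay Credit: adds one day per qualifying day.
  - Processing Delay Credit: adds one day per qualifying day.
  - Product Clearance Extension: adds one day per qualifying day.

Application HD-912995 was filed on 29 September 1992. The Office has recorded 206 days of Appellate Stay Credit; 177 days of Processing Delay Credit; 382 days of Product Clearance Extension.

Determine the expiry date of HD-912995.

Base term: filing date + 25 years → 29 September 2017.
Appellate Stay Credit: +206 days → 23 April 2018.
Processing Delay Credit: +177 days → 17 October 2018.
Product Clearance Extension: +382 days → 3 November 2019.

November 3, 2019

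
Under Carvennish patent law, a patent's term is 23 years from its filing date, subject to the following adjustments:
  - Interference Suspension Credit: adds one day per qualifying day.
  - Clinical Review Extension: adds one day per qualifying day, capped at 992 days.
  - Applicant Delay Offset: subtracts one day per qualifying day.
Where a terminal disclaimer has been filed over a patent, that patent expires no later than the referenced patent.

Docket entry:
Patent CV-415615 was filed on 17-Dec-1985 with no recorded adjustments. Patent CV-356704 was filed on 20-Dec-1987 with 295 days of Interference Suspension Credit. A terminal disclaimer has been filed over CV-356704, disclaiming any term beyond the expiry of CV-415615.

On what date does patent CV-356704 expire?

December 17, 2008

Natural term of CV-356704:
  Base: filing + 23 years → 20 December 2010.
  Interference Suspension Credit: +295 days → 11 October 2011.
Expiry of referenced patent CV-415615:
  Base: filing + 23 years → 17 December 2008.
Terminal disclaimer: CV-356704 expires on the earlier of 11 October 2011 and 17 December 2008.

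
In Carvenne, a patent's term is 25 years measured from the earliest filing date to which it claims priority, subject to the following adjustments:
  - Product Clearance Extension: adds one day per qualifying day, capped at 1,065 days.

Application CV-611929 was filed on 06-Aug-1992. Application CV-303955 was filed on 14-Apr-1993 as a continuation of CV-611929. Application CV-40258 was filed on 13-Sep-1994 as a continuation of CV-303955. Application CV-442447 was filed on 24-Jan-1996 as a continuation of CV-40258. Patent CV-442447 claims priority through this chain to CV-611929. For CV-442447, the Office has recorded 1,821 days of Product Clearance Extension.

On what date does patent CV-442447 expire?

July 6, 2020

Earliest priority filing: 6 August 1992.
Base term: 6 August 1992 + 25 years → 6 August 2017.
Product Clearance Extension: 1821 days claimed exceeds the 1065-day cap, so +1065 days → 6 July 2020.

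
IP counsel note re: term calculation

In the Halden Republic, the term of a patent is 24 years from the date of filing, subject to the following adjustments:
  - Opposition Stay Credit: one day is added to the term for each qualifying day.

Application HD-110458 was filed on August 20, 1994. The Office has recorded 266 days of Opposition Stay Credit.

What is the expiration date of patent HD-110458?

May 13, 2019

Base term: filing date + 24 years → 20 August 2018.
Opposition Stay Credit: +266 days → 13 May 2019.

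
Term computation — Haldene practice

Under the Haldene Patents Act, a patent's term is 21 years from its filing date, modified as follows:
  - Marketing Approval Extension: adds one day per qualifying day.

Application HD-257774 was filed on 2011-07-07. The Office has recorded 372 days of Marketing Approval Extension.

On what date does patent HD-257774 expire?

Base term: filing date + 21 years → 7 July 2032.
Marketing Approval Extension: +372 days → 14 July 2033.

July 14, 2033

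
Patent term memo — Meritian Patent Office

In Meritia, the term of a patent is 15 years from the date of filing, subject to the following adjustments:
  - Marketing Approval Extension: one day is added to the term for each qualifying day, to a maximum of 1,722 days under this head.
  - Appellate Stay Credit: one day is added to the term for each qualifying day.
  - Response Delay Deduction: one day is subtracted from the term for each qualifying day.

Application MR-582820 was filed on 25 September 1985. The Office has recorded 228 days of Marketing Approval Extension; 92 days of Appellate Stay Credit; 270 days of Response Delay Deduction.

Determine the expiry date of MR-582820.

Base term: filing date + 15 years → 25 September 2000.
Marketing Approval Extension: 228 days (within the 1722-day cap) → +228 days → 11 May 2001.
Appellate Stay Credit: +92 days → 11 August 2001.
Response Delay Deduction: −270 days → 14 November 2000.

2000-11-14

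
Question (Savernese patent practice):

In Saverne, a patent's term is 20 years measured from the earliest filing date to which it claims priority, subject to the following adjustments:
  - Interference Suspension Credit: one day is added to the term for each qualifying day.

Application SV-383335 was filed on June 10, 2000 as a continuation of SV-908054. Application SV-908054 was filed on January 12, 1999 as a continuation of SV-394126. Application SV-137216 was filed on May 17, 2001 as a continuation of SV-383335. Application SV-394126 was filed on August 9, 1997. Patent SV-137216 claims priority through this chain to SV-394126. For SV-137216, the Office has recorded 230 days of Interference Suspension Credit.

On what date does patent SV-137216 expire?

March 27, 2018

Earliest priority filing: 9 August 1997.
Base term: 9 August 1997 + 20 years → 9 August 2017.
Interference Suspension Credit: +230 days → 27 March 2018.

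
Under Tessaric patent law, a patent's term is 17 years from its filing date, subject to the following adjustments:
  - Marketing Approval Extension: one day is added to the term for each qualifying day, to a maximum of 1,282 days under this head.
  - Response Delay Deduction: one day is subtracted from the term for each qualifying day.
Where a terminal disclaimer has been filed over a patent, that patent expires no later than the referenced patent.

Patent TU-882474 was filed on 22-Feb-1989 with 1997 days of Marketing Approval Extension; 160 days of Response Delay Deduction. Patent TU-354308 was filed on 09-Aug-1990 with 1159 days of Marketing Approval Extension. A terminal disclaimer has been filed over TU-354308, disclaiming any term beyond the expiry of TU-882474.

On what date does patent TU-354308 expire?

Natural term of TU-354308:
  Base: filing + 17 years → 9 August 2007.
  Marketing Approval Extension: 1159 days (within the 1282-day cap) → +1159 days → 11 October 2010.
Expiry of referenced patent TU-882474:
  Base: filing + 17 years → 22 February 2006.
  Marketing Approval Extension: 1997 days claimed exceeds the 1282-day cap, so +1282 days → 27 August 2009.
  Response Delay Deduction: −160 days → 20 March 2009.
Terminal disclaimer: TU-354308 expires on the earlier of 11 October 2010 and 20 March 2009.

2009-03-20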